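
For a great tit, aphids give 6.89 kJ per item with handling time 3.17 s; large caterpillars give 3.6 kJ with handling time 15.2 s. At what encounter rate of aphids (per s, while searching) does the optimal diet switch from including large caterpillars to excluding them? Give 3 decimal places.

0.039 per s

The zero-one rule: include large caterpillars iff E₂/h₂ > λE₁/(1+λh₁). Equality gives the switch point.
λE₁h₂ = E₂ + λE₂h₁ ⇒ λ = E₂/(E₁h₂ − E₂h₁) = 3.6/(104.7 − 11.41) = 0.03858 per s.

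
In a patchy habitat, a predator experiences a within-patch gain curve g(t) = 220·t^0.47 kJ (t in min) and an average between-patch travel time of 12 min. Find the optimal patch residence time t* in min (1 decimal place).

10.6 min

Optimal t* satisfies g'(t*) = g(t*)/(T + t*).
g'(t) = 0.47·220·t^-0.53. Setting 0.47·220·t^-0.53 = 220·t^0.47/(12+t) gives 0.47(12+t) = t, so 0.53·t = 0.47×12.
t* = 0.47×12/0.53 = 10.64 min.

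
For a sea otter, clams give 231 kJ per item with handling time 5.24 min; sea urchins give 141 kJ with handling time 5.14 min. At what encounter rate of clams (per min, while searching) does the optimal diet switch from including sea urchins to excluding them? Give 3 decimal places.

0.314 per min

At the threshold, the rate on clams alone equals the profitability of sea urchins: λ·231/(1 + λ·5.24) = 141/5.14 = 27.43.
Rearranging, λ(231 − 27.43×5.24) = 27.43, so λ = 27.43/87.26 = 0.3144 per min.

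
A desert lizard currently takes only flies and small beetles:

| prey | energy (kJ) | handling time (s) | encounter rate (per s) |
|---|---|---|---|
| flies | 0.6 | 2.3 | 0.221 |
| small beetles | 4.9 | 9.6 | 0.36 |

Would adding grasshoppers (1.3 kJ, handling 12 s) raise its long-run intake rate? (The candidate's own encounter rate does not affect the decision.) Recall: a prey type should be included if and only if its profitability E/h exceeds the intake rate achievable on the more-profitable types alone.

Intake rate on the current diet: R = (0.221×0.6 + 0.36×4.9) / (1 + 0.221×2.3 + 0.36×9.6) = 1.897/4.964 = 0.382 kJ/s.
Profitability of grasshoppers: 1.3/12 = 0.1083 kJ/s.
Since 0.1083 < R, time spent handling grasshoppers is better spent searching.

No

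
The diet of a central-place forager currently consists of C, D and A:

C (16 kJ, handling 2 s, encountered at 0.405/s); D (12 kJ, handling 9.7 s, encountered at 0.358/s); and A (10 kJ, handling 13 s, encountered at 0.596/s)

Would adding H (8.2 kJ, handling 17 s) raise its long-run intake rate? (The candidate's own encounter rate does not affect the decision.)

No

On C, D and A alone, R = ΣλE/(1+Σλh) = 16.74/13.03 = 1.284 kJ/s.
Profitability of H: 8.2/17 = 0.4824 kJ/s.
0.4824 < 1.284, so adding H would lower the average — exclude it.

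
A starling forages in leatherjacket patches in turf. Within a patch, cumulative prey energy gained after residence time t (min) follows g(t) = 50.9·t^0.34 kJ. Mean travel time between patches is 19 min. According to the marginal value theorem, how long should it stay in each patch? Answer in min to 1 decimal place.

By the marginal value theorem, leave when the instantaneous gain rate g'(t) equals the habitat-wide average g(t)/(T + t).
g'(t) = 0.34·50.9·t^-0.66. Setting 0.34·50.9·t^-0.66 = 50.9·t^0.34/(19+t) gives 0.34(19+t) = t, so 0.66·t = 0.34×19.
t* = 0.34×19/0.66 = 9.788 min.

9.8 min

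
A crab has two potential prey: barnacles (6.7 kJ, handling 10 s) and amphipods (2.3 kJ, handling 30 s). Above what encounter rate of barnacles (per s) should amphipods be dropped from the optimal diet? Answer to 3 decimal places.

0.013 per s

The zero-one rule: include amphipods iff E₂/h₂ > λE₁/(1+λh₁). Equality gives the switch point.
λE₁h₂ = E₂ + λE₂h₁ ⇒ λ = E₂/(E₁h₂ − E₂h₁) = 2.3/(201 − 23) = 0.01292 per s.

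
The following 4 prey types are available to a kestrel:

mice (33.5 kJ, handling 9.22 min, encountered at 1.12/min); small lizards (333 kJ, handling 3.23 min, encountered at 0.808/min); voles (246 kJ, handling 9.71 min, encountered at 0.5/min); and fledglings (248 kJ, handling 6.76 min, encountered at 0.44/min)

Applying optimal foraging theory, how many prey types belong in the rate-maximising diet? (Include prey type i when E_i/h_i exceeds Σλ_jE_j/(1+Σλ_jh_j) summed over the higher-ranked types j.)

1

Profitabilities (E/h, kJ/min): small lizards 103, fledglings 36.7, voles 25.3, mice 3.63. Add prey in this order while the next type's profitability exceeds the intake rate on those already taken.
Rate on top 1: 74.54. fledglings: 36.7 < 74.54 → exclude; stop.
Optimal diet: small lizards — 1 of 4 types.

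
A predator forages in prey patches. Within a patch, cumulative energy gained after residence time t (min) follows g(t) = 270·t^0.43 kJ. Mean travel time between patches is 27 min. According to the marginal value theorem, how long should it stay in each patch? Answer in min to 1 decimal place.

By the marginal value theorem, leave when the instantaneous gain rate g'(t) equals the habitat-wide average g(t)/(T + t).
g'(t) = 0.43·270·t^-0.57. Setting 0.43·270·t^-0.57 = 270·t^0.43/(27+t) gives 0.43(27+t) = t, so 0.57·t = 0.43×27.
t* = 0.43×27/0.57 = 20.37 min.

20.4 min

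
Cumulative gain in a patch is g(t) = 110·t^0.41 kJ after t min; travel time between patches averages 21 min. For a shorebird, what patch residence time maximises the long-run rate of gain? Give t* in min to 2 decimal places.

14.59 min

By the marginal value theorem, leave when the instantaneous gain rate g'(t) equals the habitat-wide average g(t)/(T + t).
g'(t) = 0.41·110·t^-0.59. Setting 0.41·110·t^-0.59 = 110·t^0.41/(21+t) gives 0.41(21+t) = t, so 0.59·t = 0.41×21.
t* = 0.41×21/0.59 = 14.59 min.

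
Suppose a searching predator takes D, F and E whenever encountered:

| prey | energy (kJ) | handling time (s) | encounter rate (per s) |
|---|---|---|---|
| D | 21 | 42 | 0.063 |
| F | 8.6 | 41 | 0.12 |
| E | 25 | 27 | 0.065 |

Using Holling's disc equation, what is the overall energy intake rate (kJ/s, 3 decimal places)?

Energy encountered per unit search time: 0.063×21 + 0.12×8.6 + 0.065×25 = 3.98 kJ/s.
Handling time per unit search time: 0.063×42 + 0.12×41 + 0.065×27 = 9.321.
Rate = 3.98/(1 + 9.321) = 0.3856 kJ/s.

0.386 kJ/s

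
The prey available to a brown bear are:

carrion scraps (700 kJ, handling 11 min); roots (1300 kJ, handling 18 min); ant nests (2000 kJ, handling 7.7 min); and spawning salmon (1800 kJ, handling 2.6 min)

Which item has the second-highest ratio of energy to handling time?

In descending order of E/h:
spawning salmon: 1800/2.6 = 692 kJ/min
ant nests: 2000/7.7 = 260 kJ/min
roots: 1300/18 = 72.2 kJ/min
carrion scraps: 700/11 = 63.6 kJ/min

ant nests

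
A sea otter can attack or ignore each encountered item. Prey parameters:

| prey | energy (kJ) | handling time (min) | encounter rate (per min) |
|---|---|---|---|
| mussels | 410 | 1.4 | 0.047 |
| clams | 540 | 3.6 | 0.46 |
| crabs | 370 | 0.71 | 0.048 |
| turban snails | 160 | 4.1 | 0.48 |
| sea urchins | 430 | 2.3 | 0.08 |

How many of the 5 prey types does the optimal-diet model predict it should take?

E/h in descending order: crabs 521, mussels 293, sea urchins 187, clams 150, turban snails 39 kJ/min. The optimal diet is the largest prefix of this list for which every included type satisfies E_i/h_i > R on the types above it.
Rate on top 1: 17.17. mussels: 293 > 17.17 → include.
Rate on top 2: 33.67. sea urchins: 187 > 33.67 → include.
Rate on top 3: 55.64. clams: 150 > 55.64 → include.
Rate on top 4: 108.8. turban snails: 39 < 108.8 → exclude; stop.
Optimal diet: crabs, mussels, sea urchins, clams — 4 of 5 types.

4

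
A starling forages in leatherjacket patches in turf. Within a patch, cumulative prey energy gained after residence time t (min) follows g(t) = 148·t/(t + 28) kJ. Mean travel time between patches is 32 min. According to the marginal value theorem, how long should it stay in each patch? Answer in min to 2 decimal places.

29.93 min

Optimal t* satisfies g'(t*) = g(t*)/(T + t*).
g'(t) = 148·28/(t + 28)². Setting 148·28/(t+28)² = 148t/[(t+28)(32+t)] gives 28(32+t) = t(t+28), so t² = 28×32 = 896.
t* = √896 = 29.93 min.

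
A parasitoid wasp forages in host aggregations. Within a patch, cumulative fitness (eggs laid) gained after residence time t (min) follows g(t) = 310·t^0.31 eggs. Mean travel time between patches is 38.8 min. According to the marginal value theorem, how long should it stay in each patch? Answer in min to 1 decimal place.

Optimal t* satisfies g'(t*) = g(t*)/(T + t*).
g'(t) = 0.31·310·t^-0.69. Setting 0.31·310·t^-0.69 = 310·t^0.31/(38.8+t) gives 0.31(38.8+t) = t, so 0.69·t = 0.31×38.8.
t* = 0.31×38.8/0.69 = 17.43 min.

17.4 min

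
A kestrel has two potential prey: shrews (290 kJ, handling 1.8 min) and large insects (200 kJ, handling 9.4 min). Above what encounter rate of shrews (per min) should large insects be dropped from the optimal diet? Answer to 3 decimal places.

At the threshold, the rate on shrews alone equals the profitability of large insects: λ·290/(1 + λ·1.8) = 200/9.4 = 21.28.
Rearranging, λ(290 − 21.28×1.8) = 21.28, so λ = 21.28/251.7 = 0.08453 per min.

0.085 per min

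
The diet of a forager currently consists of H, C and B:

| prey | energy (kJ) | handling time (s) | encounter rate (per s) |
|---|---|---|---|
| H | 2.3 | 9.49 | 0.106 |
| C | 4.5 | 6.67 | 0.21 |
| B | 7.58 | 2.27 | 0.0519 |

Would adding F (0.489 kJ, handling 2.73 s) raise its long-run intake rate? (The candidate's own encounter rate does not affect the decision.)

On H, C and B alone, R = ΣλE/(1+Σλh) = 1.582/3.524 = 0.4489 kJ/s.
Profitability of F: 0.489/2.73 = 0.1791 kJ/s.
Since 0.1791 < R, time spent handling F is better spent searching.

No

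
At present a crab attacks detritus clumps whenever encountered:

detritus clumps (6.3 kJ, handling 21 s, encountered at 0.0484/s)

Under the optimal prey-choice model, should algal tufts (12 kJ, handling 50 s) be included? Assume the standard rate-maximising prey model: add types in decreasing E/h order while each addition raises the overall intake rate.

Current rate: (0.0484×6.3)/(1 + 0.0484×21) = 0.1512 kJ/s.
Profitability of algal tufts: 12/50 = 0.24 kJ/s.
0.24 > 0.1512, so adding algal tufts raises the average — include it.

Yes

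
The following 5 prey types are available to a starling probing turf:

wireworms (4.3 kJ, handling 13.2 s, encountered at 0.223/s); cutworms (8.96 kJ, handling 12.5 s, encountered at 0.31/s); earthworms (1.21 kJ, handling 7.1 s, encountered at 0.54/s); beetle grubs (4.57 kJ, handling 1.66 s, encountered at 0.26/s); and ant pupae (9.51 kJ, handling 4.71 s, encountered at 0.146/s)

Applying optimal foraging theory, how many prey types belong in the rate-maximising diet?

Rank by E/h (kJ/s): beetle grubs 2.75, ant pupae 2.02, cutworms 0.717, wireworms 0.326, earthworms 0.17. Include each in turn until the next type's E/h falls below the running intake rate.
Rate on top 1: 0.83. ant pupae: 2.02 > 0.83 → include.
Rate on top 2: 1.216. cutworms: 0.717 < 1.216 → exclude; stop.
Optimal diet: beetle grubs, ant pupae — 2 of 5 types.

2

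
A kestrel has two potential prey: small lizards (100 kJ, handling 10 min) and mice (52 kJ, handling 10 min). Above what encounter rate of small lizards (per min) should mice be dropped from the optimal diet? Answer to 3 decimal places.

At the threshold, the rate on small lizards alone equals the profitability of mice: λ·100/(1 + λ·10) = 52/10 = 5.2.
Rearranging, λ(100 − 5.2×10) = 5.2, so λ = 5.2/48 = 0.1083 per min.

0.108 per min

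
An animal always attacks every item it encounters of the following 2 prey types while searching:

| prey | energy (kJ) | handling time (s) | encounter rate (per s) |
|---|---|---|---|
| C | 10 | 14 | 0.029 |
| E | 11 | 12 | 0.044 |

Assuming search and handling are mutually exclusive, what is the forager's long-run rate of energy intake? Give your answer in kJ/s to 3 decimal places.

R = Σλ_iE_i / (1 + Σλ_ih_i)
Numerator: 0.029×10 + 0.044×11 = 0.774
Denominator: 1 + 0.029×14 + 0.044×12 = 1.934
R = 0.774/1.934 = 0.4002 kJ/s

0.400 kJ/s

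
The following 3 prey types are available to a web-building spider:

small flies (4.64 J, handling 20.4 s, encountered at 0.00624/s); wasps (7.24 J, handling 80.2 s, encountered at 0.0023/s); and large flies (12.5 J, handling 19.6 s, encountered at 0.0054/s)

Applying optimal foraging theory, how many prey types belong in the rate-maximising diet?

E/h in descending order: large flies 0.638, small flies 0.227, wasps 0.0903 J/s. The optimal diet is the largest prefix of this list for which every included type satisfies E_i/h_i > R on the types above it.
Rate on top 1: 0.06104. small flies: 0.227 > 0.06104 → include.
Rate on top 2: 0.07822. wasps: 0.0903 > 0.07822 → include.
Optimal diet: large flies, small flies, wasps — 3 of 3 types.

3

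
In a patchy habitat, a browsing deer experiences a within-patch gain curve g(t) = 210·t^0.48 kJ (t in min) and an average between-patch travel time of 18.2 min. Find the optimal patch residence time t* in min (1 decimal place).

Optimal t* satisfies g'(t*) = g(t*)/(T + t*).
g'(t) = 0.48·210·t^-0.52. Setting 0.48·210·t^-0.52 = 210·t^0.48/(18.2+t) gives 0.48(18.2+t) = t, so 0.52·t = 0.48×18.2.
t* = 0.48×18.2/0.52 = 16.8 min.

16.8 min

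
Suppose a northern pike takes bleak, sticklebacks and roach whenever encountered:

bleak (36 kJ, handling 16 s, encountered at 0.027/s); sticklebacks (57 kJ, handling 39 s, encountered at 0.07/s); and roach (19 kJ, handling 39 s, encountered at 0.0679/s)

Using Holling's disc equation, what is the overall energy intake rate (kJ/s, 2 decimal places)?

R = Σλ_iE_i / (1 + Σλ_ih_i)
Numerator: 0.027×36 + 0.07×57 + 0.0679×19 = 6.252
Denominator: 1 + 0.027×16 + 0.07×39 + 0.0679×39 = 6.81
R = 6.252/6.81 = 0.9181 kJ/s

0.92 kJ/s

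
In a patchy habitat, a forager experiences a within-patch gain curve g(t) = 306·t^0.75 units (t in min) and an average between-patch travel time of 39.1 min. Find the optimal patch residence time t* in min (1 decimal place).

Maximise g(t)/(T+t): set derivative to zero → g'(t)(T+t) = g(t).
g'(t) = 0.75·306·t^-0.25. Setting 0.75·306·t^-0.25 = 306·t^0.75/(39.1+t) gives 0.75(39.1+t) = t, so 0.25·t = 0.75×39.1.
t* = 0.75×39.1/0.25 = 117.3 min.

117.3 min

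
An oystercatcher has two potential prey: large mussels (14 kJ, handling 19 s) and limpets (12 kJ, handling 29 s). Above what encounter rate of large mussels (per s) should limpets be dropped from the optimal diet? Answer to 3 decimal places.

At the threshold, the rate on large mussels alone equals the profitability of limpets: λ·14/(1 + λ·19) = 12/29 = 0.4138.
Rearranging, λ(14 − 0.4138×19) = 0.4138, so λ = 0.4138/6.138 = 0.06742 per s.

0.067 per s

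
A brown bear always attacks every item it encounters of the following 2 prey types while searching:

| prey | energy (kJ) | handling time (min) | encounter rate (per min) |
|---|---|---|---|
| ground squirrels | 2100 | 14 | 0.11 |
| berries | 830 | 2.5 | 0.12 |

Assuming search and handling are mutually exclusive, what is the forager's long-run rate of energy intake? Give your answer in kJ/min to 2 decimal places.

116.41 kJ/min

R = Σλ_iE_i / (1 + Σλ_ih_i)
Numerator: 0.11×2100 + 0.12×830 = 330.6
Denominator: 1 + 0.11×14 + 0.12×2.5 = 2.84
R = 330.6/2.84 = 116.4 kJ/min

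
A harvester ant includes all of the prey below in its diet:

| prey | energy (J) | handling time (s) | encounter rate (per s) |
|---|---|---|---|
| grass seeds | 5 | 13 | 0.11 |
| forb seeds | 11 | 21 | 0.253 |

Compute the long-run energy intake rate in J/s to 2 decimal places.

R = (0.11×5 + 0.253×11) / (1 + 0.11×13 + 0.253×21) = 3.333/7.743 = 0.4305 J/s.

0.43 J/s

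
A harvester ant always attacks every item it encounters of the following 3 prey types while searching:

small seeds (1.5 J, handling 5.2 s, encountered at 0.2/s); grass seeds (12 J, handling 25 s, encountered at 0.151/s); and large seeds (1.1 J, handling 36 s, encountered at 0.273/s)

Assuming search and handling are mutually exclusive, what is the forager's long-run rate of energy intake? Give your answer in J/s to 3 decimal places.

R = Σλ_iE_i / (1 + Σλ_ih_i)
Numerator: 0.2×1.5 + 0.151×12 + 0.273×1.1 = 2.412
Denominator: 1 + 0.2×5.2 + 0.151×25 + 0.273×36 = 15.64
R = 2.412/15.64 = 0.1542 J/s

0.154 J/s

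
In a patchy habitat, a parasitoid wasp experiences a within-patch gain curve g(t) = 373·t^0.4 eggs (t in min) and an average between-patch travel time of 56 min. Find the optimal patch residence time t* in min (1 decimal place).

Optimal t* satisfies g'(t*) = g(t*)/(T + t*).
g'(t) = 0.4·373·t^-0.6. Setting 0.4·373·t^-0.6 = 373·t^0.4/(56+t) gives 0.4(56+t) = t, so 0.60·t = 0.4×56.
t* = 0.4×56/0.60 = 37.33 min.

37.3 min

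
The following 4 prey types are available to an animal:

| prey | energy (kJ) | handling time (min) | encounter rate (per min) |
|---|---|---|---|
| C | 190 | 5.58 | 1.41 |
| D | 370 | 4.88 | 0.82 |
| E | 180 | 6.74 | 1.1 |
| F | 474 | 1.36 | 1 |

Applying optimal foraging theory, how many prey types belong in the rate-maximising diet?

Profitabilities (E/h, kJ/min): F 349, D 75.8, C 34.1, E 26.7. Add prey in this order while the next type's profitability exceeds the intake rate on those already taken.
Rate on top 1: 200.8. D: 75.8 < 200.8 → exclude; stop.
Optimal diet: F — 1 of 4 types.

1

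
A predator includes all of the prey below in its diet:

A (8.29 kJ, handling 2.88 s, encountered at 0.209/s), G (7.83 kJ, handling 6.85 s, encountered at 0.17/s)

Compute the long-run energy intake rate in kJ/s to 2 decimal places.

1.11 kJ/s

R = Σλ_iE_i / (1 + Σλ_ih_i)
Numerator: 0.209×8.29 + 0.17×7.83 = 3.064
Denominator: 1 + 0.209×2.88 + 0.17×6.85 = 2.766
R = 3.064/2.766 = 1.107 kJ/s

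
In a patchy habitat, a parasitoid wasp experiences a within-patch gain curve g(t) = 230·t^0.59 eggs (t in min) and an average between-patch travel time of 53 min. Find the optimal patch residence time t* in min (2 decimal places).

Optimal t* satisfies g'(t*) = g(t*)/(T + t*).
g'(t) = 0.59·230·t^-0.41. Setting 0.59·230·t^-0.41 = 230·t^0.59/(53+t) gives 0.59(53+t) = t, so 0.41·t = 0.59×53.
t* = 0.59×53/0.41 = 76.27 min.

76.27 min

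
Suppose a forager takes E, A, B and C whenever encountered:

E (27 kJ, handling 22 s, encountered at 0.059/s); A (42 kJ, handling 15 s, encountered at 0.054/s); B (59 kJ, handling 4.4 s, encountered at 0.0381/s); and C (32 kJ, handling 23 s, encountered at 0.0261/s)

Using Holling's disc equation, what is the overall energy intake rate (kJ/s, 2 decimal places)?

1.79 kJ/s

R = (0.059×27 + 0.054×42 + 0.0381×59 + 0.0261×32) / (1 + 0.059×22 + 0.054×15 + 0.0381×4.4 + 0.0261×23) = 6.944/3.876 = 1.792 kJ/s.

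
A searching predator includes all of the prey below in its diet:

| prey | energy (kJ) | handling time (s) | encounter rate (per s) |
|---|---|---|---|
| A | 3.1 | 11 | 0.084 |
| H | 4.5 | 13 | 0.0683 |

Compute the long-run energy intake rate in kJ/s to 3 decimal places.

R = Σλ_iE_i / (1 + Σλ_ih_i)
Numerator: 0.084×3.1 + 0.0683×4.5 = 0.5677
Denominator: 1 + 0.084×11 + 0.0683×13 = 2.812
R = 0.5677/2.812 = 0.2019 kJ/s

0.202 kJ/s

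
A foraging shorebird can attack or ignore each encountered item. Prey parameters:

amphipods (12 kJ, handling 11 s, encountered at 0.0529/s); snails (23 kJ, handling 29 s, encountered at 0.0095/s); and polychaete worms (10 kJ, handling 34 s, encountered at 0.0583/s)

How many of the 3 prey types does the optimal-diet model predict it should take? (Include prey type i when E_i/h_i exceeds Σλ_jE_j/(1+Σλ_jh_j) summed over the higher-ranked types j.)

Rank by E/h (kJ/s): amphipods 1.09, snails 0.793, polychaete worms 0.294. Include each in turn until the next type's E/h falls below the running intake rate.
Rate on top 1: 0.4013. snails: 0.793 > 0.4013 → include.
Rate on top 2: 0.4594. polychaete worms: 0.294 < 0.4594 → exclude; stop.
Optimal diet: amphipods, snails — 2 of 3 types.

2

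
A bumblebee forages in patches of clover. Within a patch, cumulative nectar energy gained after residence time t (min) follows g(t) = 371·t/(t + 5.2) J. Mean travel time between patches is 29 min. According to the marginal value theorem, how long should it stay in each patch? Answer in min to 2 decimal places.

By the marginal value theorem, leave when the instantaneous gain rate g'(t) equals the habitat-wide average g(t)/(T + t).
g'(t) = 371·5.2/(t + 5.2)². Setting 371·5.2/(t+5.2)² = 371t/[(t+5.2)(29+t)] gives 5.2(29+t) = t(t+5.2), so t² = 5.2×29 = 150.8.
t* = √150.8 = 12.28 min.

12.28 min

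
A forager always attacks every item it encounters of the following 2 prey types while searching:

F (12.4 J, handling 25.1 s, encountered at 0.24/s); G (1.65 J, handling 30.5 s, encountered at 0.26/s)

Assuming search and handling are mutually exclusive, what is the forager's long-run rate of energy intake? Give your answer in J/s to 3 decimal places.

Energy encountered per unit search time: 0.24×12.4 + 0.26×1.65 = 3.405 J/s.
Handling time per unit search time: 0.24×25.1 + 0.26×30.5 = 13.95.
Rate = 3.405/(1 + 13.95) = 0.2277 J/s.

0.228 J/s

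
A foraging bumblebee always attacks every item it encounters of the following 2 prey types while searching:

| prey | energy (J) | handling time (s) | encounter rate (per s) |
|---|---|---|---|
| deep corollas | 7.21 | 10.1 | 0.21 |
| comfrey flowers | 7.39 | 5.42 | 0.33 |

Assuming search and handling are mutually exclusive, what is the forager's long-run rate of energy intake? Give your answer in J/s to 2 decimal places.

0.81 J/s

R = Σλ_iE_i / (1 + Σλ_ih_i)
Numerator: 0.21×7.21 + 0.33×7.39 = 3.953
Denominator: 1 + 0.21×10.1 + 0.33×5.42 = 4.91
R = 3.953/4.91 = 0.8051 J/s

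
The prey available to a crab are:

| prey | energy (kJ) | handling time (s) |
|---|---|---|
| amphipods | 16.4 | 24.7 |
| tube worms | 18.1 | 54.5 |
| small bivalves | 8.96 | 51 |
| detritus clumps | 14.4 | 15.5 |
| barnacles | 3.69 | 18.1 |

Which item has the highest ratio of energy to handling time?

detritus clumps

Profitability E/h (kJ/s): amphipods = 16.4/24.7 = 0.664, tube worms = 18.1/54.5 = 0.332, small bivalves = 8.96/51 = 0.176, detritus clumps = 14.4/15.5 = 0.929, barnacles = 3.69/18.1 = 0.204.
Ranked: detritus clumps > amphipods > tube worms > barnacles > small bivalves.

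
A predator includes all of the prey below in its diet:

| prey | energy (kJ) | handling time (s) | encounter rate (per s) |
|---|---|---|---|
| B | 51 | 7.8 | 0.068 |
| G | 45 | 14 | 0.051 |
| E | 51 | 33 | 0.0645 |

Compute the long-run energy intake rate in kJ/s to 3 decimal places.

R = Σλ_iE_i / (1 + Σλ_ih_i)
Numerator: 0.068×51 + 0.051×45 + 0.0645×51 = 9.053
Denominator: 1 + 0.068×7.8 + 0.051×14 + 0.0645×33 = 4.373
R = 9.053/4.373 = 2.07 kJ/s

2.070 kJ/s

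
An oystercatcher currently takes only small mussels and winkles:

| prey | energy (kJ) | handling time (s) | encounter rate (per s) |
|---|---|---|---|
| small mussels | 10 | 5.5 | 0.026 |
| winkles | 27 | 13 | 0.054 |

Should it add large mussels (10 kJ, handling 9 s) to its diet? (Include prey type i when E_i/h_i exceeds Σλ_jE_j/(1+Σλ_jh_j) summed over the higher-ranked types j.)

Yes

Intake rate on the current diet: R = (0.026×10 + 0.054×27) / (1 + 0.026×5.5 + 0.054×13) = 1.718/1.845 = 0.9312 kJ/s.
Profitability of large mussels: 10/9 = 1.111 kJ/s.
1.111 > 0.9312, so adding large mussels raises the average — include it.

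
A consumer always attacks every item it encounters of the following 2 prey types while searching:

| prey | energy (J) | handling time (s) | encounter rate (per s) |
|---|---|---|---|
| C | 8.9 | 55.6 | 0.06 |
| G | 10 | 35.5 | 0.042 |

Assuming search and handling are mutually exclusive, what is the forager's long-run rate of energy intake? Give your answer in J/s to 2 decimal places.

R = Σλ_iE_i / (1 + Σλ_ih_i)
Numerator: 0.06×8.9 + 0.042×10 = 0.954
Denominator: 1 + 0.06×55.6 + 0.042×35.5 = 5.827
R = 0.954/5.827 = 0.1637 J/s

0.16 J/s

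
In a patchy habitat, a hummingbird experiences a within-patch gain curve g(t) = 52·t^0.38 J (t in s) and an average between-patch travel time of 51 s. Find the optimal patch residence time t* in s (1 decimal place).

31.3 s

Maximise g(t)/(T+t): set derivative to zero → g'(t)(T+t) = g(t).
g'(t) = 0.38·52·t^-0.62. Setting 0.38·52·t^-0.62 = 52·t^0.38/(51+t) gives 0.38(51+t) = t, so 0.62·t = 0.38×51.
t* = 0.38×51/0.62 = 31.26 s.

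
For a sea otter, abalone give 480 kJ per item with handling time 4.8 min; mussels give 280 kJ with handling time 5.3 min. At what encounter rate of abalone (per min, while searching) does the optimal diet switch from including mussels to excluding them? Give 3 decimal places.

At the threshold, the rate on abalone alone equals the profitability of mussels: λ·480/(1 + λ·4.8) = 280/5.3 = 52.83.
Rearranging, λ(480 − 52.83×4.8) = 52.83, so λ = 52.83/226.4 = 0.2333 per min.

0.233 per min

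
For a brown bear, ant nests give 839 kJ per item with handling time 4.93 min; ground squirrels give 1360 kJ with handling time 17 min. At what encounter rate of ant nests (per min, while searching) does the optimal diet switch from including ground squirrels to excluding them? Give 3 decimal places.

0.180 per min

At the threshold, the rate on ant nests alone equals the profitability of ground squirrels: λ·839/(1 + λ·4.93) = 1360/17 = 80.
Rearranging, λ(839 − 80×4.93) = 80, so λ = 80/444.6 = 0.1799 per min.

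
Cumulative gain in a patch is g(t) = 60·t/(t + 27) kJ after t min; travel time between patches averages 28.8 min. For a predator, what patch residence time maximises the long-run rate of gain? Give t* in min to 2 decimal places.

27.89 min

By the marginal value theorem, leave when the instantaneous gain rate g'(t) equals the habitat-wide average g(t)/(T + t).
g'(t) = 60·27/(t + 27)². Setting 60·27/(t+27)² = 60t/[(t+27)(28.8+t)] gives 27(28.8+t) = t(t+27), so t² = 27×28.8 = 777.6.
t* = √777.6 = 27.89 min.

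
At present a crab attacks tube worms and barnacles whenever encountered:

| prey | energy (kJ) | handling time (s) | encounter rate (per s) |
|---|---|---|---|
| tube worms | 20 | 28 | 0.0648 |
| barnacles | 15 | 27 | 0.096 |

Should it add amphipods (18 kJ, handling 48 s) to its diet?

On tube worms and barnacles alone, R = ΣλE/(1+Σλh) = 2.736/5.406 = 0.5061 kJ/s.
amphipods: E/h = 18/48 = 0.375 kJ/s.
Since 0.375 < R, time spent handling amphipods is better spent searching.

No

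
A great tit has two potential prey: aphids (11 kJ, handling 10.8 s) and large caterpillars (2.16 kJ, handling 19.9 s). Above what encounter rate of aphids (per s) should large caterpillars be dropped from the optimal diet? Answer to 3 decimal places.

At the threshold, the rate on aphids alone equals the profitability of large caterpillars: λ·11/(1 + λ·10.8) = 2.16/19.9 = 0.1085.
Rearranging, λ(11 − 0.1085×10.8) = 0.1085, so λ = 0.1085/9.828 = 0.01104 per s.

0.011 per s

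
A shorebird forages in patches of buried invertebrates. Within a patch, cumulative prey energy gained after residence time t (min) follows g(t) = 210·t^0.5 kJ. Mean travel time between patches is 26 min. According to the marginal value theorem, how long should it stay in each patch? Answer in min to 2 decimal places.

26.00 min

Maximise g(t)/(T+t): set derivative to zero → g'(t)(T+t) = g(t).
g'(t) = 0.5·210·t^-0.5. Setting 0.5·210·t^-0.5 = 210·t^0.5/(26+t) gives 0.5(26+t) = t, so 0.50·t = 0.5×26.
t* = 0.5×26/0.50 = 26 min.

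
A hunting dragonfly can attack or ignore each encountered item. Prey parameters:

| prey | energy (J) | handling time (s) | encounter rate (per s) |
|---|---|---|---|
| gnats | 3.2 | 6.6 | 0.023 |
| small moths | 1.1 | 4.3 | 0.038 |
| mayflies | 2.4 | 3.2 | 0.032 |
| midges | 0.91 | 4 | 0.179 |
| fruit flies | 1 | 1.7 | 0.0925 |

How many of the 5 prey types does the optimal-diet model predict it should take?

E/h in descending order: mayflies 0.75, fruit flies 0.588, gnats 0.485, small moths 0.256, midges 0.228 J/s. The optimal diet is the largest prefix of this list for which every included type satisfies E_i/h_i > R on the types above it.
Rate on top 1: 0.06967. fruit flies: 0.588 > 0.06967 → include.
Rate on top 2: 0.1344. gnats: 0.485 > 0.1344 → include.
Rate on top 3: 0.1721. small moths: 0.256 > 0.1721 → include.
Rate on top 4: 0.1808. midges: 0.228 > 0.1808 → include.
Optimal diet: mayflies, fruit flies, gnats, small moths, midges — 5 of 5 types.

5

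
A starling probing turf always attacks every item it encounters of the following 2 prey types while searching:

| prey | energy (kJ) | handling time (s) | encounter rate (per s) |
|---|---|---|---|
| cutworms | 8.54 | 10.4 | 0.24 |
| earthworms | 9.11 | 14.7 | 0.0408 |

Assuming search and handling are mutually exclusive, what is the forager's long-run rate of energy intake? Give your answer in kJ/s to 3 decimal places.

0.591 kJ/s

R = (0.24×8.54 + 0.0408×9.11) / (1 + 0.24×10.4 + 0.0408×14.7) = 2.421/4.096 = 0.5912 kJ/s.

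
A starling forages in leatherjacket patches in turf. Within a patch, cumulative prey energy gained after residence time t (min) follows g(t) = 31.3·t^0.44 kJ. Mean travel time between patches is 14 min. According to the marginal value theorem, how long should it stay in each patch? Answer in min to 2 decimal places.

Optimal t* satisfies g'(t*) = g(t*)/(T + t*).
g'(t) = 0.44·31.3·t^-0.56. Setting 0.44·31.3·t^-0.56 = 31.3·t^0.44/(14+t) gives 0.44(14+t) = t, so 0.56·t = 0.44×14.
t* = 0.44×14/0.56 = 11 min.

11.00 min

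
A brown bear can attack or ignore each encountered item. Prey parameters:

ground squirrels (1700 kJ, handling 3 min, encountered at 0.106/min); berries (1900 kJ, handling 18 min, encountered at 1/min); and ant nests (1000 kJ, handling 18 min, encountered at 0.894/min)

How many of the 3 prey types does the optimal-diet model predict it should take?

Rank by E/h (kJ/min): ground squirrels 567, berries 106, ant nests 55.6. Include each in turn until the next type's E/h falls below the running intake rate.
Rate on top 1: 136.7. berries: 106 < 136.7 → exclude; stop.
Optimal diet: ground squirrels — 1 of 3 types.

1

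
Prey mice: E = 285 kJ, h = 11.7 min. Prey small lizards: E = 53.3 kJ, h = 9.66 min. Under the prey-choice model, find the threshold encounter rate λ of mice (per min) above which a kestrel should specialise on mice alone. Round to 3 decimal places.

Drop small lizards once their profitability E₂/h₂ falls below the rate achievable on mice alone: E₂/h₂ = λE₁/(1 + λh₁).
Solve for λ: λE₁h₂ = E₂(1 + λh₁) → λ(E₁h₂ − E₂h₁) = E₂ → λ = E₂/(E₁h₂ − E₂h₁).
λ = 53.3/(285×9.66 − 53.3×11.7) = 53.3/2129 = 0.02503 per min.

0.025 per min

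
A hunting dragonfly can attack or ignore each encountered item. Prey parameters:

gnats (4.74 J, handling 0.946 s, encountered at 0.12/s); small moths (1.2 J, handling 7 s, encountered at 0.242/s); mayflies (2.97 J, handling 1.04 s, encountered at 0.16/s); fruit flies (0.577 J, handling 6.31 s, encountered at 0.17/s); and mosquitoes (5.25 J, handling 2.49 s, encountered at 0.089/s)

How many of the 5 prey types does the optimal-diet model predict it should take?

Profitabilities (E/h, J/s): gnats 5.01, mayflies 2.86, mosquitoes 2.11, small moths 0.171, fruit flies 0.0914. Add prey in this order while the next type's profitability exceeds the intake rate on those already taken.
Rate on top 1: 0.5108. mayflies: 2.86 > 0.5108 → include.
Rate on top 2: 0.8157. mosquitoes: 2.11 > 0.8157 → include.
Rate on top 3: 1.006. small moths: 0.171 < 1.006 → exclude; stop.
Optimal diet: gnats, mayflies, mosquitoes — 3 of 5 types.

3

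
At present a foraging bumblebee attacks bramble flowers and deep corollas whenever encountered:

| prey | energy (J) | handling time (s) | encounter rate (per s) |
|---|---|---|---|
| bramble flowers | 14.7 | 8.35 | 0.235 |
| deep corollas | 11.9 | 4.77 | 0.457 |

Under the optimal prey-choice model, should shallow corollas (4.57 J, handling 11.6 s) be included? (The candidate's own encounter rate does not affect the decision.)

Intake rate on the current diet: R = (0.235×14.7 + 0.457×11.9) / (1 + 0.235×8.35 + 0.457×4.77) = 8.893/5.142 = 1.729 J/s.
Profitability of shallow corollas: 4.57/11.6 = 0.394 J/s.
Since 0.394 < R, time spent handling shallow corollas is better spent searching.

No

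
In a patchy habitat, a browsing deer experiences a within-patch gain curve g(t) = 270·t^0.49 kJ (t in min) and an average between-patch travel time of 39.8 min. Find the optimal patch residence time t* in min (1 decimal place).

By the marginal value theorem, leave when the instantaneous gain rate g'(t) equals the habitat-wide average g(t)/(T + t).
g'(t) = 0.49·270·t^-0.51. Setting 0.49·270·t^-0.51 = 270·t^0.49/(39.8+t) gives 0.49(39.8+t) = t, so 0.51·t = 0.49×39.8.
t* = 0.49×39.8/0.51 = 38.24 min.

38.2 min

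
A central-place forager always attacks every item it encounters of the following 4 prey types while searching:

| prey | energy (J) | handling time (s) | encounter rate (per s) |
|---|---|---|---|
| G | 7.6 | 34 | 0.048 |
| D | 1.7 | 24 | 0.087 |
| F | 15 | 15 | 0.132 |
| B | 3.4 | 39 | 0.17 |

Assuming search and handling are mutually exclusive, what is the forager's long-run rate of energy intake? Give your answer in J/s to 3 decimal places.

0.230 J/s

Energy encountered per unit search time: 0.048×7.6 + 0.087×1.7 + 0.132×15 + 0.17×3.4 = 3.071 J/s.
Handling time per unit search time: 0.048×34 + 0.087×24 + 0.132×15 + 0.17×39 = 12.33.
Rate = 3.071/(1 + 12.33) = 0.2304 J/s.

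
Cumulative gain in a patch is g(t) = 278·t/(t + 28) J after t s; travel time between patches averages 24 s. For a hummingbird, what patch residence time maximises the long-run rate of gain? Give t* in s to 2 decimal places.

25.92 s

Optimal t* satisfies g'(t*) = g(t*)/(T + t*).
g'(t) = 278·28/(t + 28)². Setting 278·28/(t+28)² = 278t/[(t+28)(24+t)] gives 28(24+t) = t(t+28), so t² = 28×24 = 672.
t* = √672 = 25.92 s.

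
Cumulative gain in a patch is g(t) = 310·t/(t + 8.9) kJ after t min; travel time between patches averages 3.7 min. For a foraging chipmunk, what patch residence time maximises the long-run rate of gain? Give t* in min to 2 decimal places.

5.74 min

Maximise g(t)/(T+t): set derivative to zero → g'(t)(T+t) = g(t).
g'(t) = 310·8.9/(t + 8.9)². Setting 310·8.9/(t+8.9)² = 310t/[(t+8.9)(3.7+t)] gives 8.9(3.7+t) = t(t+8.9), so t² = 8.9×3.7 = 32.93.
t* = √32.93 = 5.738 min.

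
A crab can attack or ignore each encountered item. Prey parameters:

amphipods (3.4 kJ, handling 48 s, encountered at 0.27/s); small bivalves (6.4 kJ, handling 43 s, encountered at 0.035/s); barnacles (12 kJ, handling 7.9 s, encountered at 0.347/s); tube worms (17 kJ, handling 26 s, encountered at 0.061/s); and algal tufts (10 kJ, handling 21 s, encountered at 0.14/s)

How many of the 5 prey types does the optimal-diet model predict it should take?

Rank by E/h (kJ/s): barnacles 1.52, tube worms 0.654, algal tufts 0.476, small bivalves 0.149, amphipods 0.0708. Include each in turn until the next type's E/h falls below the running intake rate.
Rate on top 1: 1.113. tube worms: 0.654 < 1.113 → exclude; stop.
Optimal diet: barnacles — 1 of 5 types.

1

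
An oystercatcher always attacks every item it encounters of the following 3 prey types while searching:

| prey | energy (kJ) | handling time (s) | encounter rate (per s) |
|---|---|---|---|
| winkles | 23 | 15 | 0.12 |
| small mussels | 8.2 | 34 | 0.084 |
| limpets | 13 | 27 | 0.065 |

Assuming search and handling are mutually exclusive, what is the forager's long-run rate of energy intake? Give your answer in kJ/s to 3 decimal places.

0.579 kJ/s

Energy encountered per unit search time: 0.12×23 + 0.084×8.2 + 0.065×13 = 4.294 kJ/s.
Handling time per unit search time: 0.12×15 + 0.084×34 + 0.065×27 = 6.411.
Rate = 4.294/(1 + 6.411) = 0.5794 kJ/s.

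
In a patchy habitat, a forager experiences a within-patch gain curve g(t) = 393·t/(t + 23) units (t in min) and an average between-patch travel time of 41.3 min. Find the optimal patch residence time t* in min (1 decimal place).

30.8 min

Optimal t* satisfies g'(t*) = g(t*)/(T + t*).
g'(t) = 393·23/(t + 23)². Setting 393·23/(t+23)² = 393t/[(t+23)(41.3+t)] gives 23(41.3+t) = t(t+23), so t² = 23×41.3 = 949.9.
t* = √949.9 = 30.82 min.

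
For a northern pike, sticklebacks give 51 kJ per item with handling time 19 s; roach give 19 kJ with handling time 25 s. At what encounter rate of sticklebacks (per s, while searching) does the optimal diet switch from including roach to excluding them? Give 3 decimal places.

0.021 per s

Drop roach once their profitability E₂/h₂ falls below the rate achievable on sticklebacks alone: E₂/h₂ = λE₁/(1 + λh₁).
Solve for λ: λE₁h₂ = E₂(1 + λh₁) → λ(E₁h₂ − E₂h₁) = E₂ → λ = E₂/(E₁h₂ − E₂h₁).
λ = 19/(51×25 − 19×19) = 19/914 = 0.02079 per s.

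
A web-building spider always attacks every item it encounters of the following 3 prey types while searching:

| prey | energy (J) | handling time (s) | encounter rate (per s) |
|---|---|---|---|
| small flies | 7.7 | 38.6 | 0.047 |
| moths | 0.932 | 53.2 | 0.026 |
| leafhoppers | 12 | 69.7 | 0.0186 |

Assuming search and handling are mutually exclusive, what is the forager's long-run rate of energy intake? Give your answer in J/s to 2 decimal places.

0.11 J/s

R = (0.047×7.7 + 0.026×0.932 + 0.0186×12) / (1 + 0.047×38.6 + 0.026×53.2 + 0.0186×69.7) = 0.6093/5.494 = 0.1109 J/s.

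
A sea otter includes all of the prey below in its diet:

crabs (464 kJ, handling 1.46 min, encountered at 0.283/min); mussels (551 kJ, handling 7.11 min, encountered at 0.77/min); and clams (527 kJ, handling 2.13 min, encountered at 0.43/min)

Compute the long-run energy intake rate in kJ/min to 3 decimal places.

Energy encountered per unit search time: 0.283×464 + 0.77×551 + 0.43×527 = 782.2 kJ/min.
Handling time per unit search time: 0.283×1.46 + 0.77×7.11 + 0.43×2.13 = 6.804.
Rate = 782.2/(1 + 6.804) = 100.2 kJ/min.

100.232 kJ/min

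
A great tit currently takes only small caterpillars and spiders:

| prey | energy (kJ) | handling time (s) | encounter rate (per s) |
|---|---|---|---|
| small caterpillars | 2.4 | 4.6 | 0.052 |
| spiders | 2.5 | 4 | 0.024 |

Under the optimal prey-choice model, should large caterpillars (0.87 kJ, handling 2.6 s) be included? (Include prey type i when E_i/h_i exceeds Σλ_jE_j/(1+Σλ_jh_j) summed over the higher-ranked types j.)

Intake rate on the current diet: R = (0.052×2.4 + 0.024×2.5) / (1 + 0.052×4.6 + 0.024×4) = 0.1848/1.335 = 0.1384 kJ/s.
Profitability of large caterpillars: 0.87/2.6 = 0.3346 kJ/s.
0.3346 > 0.1384, so adding large caterpillars raises the average — include it.

Yes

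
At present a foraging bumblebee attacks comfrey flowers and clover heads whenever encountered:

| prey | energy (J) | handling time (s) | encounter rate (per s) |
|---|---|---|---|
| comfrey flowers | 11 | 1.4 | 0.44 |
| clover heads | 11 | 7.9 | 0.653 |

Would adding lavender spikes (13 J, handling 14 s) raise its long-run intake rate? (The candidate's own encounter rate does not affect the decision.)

Intake rate on the current diet: R = (0.44×11 + 0.653×11) / (1 + 0.44×1.4 + 0.653×7.9) = 12.02/6.775 = 1.775 J/s.
Profitability of lavender spikes: 13/14 = 0.9286 J/s.
Since 0.9286 < R, time spent handling lavender spikes is better spent searching.

No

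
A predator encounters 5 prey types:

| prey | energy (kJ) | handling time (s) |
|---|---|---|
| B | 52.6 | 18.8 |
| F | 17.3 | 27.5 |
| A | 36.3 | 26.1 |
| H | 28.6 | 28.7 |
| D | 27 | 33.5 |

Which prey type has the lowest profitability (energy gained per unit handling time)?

In descending order of E/h:
B: 52.6/18.8 = 2.8 kJ/s
A: 36.3/26.1 = 1.39 kJ/s
H: 28.6/28.7 = 0.997 kJ/s
D: 27/33.5 = 0.806 kJ/s
F: 17.3/27.5 = 0.629 kJ/s

F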